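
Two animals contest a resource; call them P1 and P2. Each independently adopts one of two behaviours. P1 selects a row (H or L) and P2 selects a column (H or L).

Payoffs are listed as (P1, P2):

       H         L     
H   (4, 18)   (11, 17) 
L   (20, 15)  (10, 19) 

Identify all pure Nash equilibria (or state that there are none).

(H, H): P1 prefers L (20 > 4) — not an equilibrium.
(H, L): P2 prefers H (18 > 17) — not an equilibrium.
(L, H): P2 prefers L (19 > 15) — not an equilibrium.
(L, L): P1 prefers H (11 > 10) — not an equilibrium.

none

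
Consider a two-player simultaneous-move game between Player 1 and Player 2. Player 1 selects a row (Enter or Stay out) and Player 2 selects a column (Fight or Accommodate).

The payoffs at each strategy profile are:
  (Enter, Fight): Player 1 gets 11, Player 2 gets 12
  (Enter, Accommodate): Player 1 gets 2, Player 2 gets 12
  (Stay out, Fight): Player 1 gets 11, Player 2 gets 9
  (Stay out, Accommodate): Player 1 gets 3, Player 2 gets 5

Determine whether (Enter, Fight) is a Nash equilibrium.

Yes

At (Enter, Fight), Player 1 earns 11; switching to Stay out would give 11, so Player 1 has no profitable deviation.
Player 2 earns 12; switching to Accommodate would give 12, so Player 2 has no profitable deviation.
Neither player can gain by a unilateral deviation, so this profile is a Nash equilibrium.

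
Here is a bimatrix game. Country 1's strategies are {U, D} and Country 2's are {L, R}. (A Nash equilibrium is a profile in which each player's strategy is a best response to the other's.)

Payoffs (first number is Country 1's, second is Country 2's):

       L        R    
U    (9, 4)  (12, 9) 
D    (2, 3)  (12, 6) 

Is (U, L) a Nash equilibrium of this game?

No

At (U, L), Country 1 earns 9; switching to D would give 2, so Country 1 has no profitable deviation.
Country 2 earns 4; switching to R would give 9, so Country 2 would deviate.
Since at least one player can profitably deviate, this is not a Nash equilibrium.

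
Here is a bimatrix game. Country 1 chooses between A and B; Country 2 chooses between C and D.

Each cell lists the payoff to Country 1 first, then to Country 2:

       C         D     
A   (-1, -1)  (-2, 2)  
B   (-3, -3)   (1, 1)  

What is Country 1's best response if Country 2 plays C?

A

Against C, Country 1 earns -1 from A and -3 from B.
So A is the best response.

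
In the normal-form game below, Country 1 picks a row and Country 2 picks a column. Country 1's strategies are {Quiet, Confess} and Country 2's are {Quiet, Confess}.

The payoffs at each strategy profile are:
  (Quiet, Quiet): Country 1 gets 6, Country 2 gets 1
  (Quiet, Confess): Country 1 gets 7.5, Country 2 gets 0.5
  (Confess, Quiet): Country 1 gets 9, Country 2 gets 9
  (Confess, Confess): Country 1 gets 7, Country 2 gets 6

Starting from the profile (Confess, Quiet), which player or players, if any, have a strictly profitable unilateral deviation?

Country 1 at (Confess, Quiet) earns 9; deviating to Quiet yields 6 — not better.
Country 2 earns 9; deviating to Confess yields 6 — not better.
Neither player can strictly improve; the profile is a Nash equilibrium.

Neither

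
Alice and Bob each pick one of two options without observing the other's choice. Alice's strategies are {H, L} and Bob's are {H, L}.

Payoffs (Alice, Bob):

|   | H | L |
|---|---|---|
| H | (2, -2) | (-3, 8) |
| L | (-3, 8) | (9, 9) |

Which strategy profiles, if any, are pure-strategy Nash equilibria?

(H, H): Bob prefers L (8 > -2) — not an equilibrium.
(H, L): Alice prefers L (9 > -3) — not an equilibrium.
(L, H): Alice prefers H (2 > -3); Bob prefers L (9 > 8) — not an equilibrium.
(L, L): Alice gets 9 ≥ -3 from H, and Bob gets 9 ≥ 8 from H — Nash equilibrium.

(L, L)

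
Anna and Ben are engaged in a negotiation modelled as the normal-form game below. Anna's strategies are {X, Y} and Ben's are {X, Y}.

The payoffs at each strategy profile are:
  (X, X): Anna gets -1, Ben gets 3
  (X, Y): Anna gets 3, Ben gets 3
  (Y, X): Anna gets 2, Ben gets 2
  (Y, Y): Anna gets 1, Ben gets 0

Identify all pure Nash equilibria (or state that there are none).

(X, Y) and (Y, X)

(X, X): Anna prefers Y (2 > -1) — not an equilibrium.
(X, Y): Anna gets 3 ≥ 1 from Y, and Ben gets 3 ≥ 3 from X — Nash equilibrium.
(Y, X): Anna gets 2 ≥ -1 from X, and Ben gets 2 ≥ 0 from Y — Nash equilibrium.
(Y, Y): Anna prefers X (3 > 1); Ben prefers X (2 > 0) — not an equilibrium.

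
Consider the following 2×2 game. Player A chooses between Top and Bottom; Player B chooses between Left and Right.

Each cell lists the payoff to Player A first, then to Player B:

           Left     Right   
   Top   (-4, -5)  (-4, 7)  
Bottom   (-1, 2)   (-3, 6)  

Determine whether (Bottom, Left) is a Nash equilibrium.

At (Bottom, Left), Player A earns -1; switching to Top would give -4, so Player A has no profitable deviation.
Player B earns 2; switching to Right would give 6, so Player B would deviate.
Since at least one player can profitably deviate, this is not a Nash equilibrium.

No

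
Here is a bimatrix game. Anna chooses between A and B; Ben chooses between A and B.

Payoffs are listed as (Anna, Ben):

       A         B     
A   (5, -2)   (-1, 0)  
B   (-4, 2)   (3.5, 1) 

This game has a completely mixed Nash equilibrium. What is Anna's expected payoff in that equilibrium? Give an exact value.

First find y, the probability Ben plays A, from Anna's indifference between A and B: 5y − (1−y) = −4y + 3.5(1−y), giving y = 1/3.
Since Anna is indifferent in equilibrium, Anna's expected payoff equals the payoff from either row against (1/3, 2/3). Using A: 5(1/3) − (2/3) = 1.

1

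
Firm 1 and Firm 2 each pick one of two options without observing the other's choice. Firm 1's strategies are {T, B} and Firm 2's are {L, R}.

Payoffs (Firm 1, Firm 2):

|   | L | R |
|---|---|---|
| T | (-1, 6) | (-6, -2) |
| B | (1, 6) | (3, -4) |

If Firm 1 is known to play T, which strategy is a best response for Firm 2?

L

Against T, Firm 2 earns 6 from L and -2 from R.
So L is the best response.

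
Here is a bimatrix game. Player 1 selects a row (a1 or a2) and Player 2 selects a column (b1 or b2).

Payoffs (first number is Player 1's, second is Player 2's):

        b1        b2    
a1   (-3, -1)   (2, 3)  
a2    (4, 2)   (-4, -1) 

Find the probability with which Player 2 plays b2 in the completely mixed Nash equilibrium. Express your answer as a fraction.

7/13

Let q be the probability that Player 2 plays b1. In a completely mixed equilibrium, Player 1 must be indifferent between a1 and a2.
Player 1's expected payoff from a1 is −3q + 2(1−q); from a2 it is 4q − 4(1−q).
Setting these equal: −5q + 2 = 8q − 4, so q = 6/13.
Therefore Player 2 plays b2 with probability 1 − 6/13 = 7/13.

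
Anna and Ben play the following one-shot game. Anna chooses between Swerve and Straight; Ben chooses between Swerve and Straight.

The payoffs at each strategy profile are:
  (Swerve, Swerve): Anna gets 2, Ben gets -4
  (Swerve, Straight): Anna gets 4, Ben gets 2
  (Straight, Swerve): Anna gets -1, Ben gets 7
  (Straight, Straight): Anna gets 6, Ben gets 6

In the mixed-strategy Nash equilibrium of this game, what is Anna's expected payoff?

16/5

First find q, the probability Ben plays Swerve, from Anna's indifference between Swerve and Straight: 2q + 4(1−q) = −q + 6(1−q), giving q = 2/5.
Since Anna is indifferent in equilibrium, Anna's expected payoff equals the payoff from either row against (2/5, 3/5). Using Swerve: 2(2/5) + 4(3/5) = 16/5.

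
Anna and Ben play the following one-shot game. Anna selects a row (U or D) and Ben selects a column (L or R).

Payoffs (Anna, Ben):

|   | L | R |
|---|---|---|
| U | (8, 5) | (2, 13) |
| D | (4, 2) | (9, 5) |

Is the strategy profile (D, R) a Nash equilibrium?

At (D, R), Anna earns 9; switching to U would give 2, so Anna has no profitable deviation.
Ben earns 5; switching to L would give 2, so Ben has no profitable deviation.
Neither player can gain by a unilateral deviation, so this profile is a Nash equilibrium.

Yes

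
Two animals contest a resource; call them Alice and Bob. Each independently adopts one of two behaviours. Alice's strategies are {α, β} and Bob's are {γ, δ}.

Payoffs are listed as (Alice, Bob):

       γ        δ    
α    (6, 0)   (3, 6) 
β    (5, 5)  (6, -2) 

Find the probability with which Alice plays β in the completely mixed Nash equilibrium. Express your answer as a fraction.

Let p be the probability that Alice plays α. In a completely mixed equilibrium, Bob must be indifferent between γ and δ.
Bob's expected payoff from γ is 5(1−p); from δ it is 6p − 2(1−p).
Setting these equal: −5p + 5 = 8p − 2, so p = 7/13.
Therefore Alice plays β with probability 1 − 7/13 = 6/13.

6/13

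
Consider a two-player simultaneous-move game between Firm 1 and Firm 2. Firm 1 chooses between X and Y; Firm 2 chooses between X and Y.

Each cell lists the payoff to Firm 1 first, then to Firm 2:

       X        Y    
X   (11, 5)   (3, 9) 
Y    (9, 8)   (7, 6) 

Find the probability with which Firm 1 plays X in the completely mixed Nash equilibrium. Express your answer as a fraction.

1/3

Let x be the probability that Firm 1 plays X. In a completely mixed equilibrium, Firm 2 must be indifferent between X and Y.
Firm 2's expected payoff from X is 5x + 8(1−x); from Y it is 9x + 6(1−x).
Setting these equal: −3x + 8 = 3x + 6, so x = 1/3.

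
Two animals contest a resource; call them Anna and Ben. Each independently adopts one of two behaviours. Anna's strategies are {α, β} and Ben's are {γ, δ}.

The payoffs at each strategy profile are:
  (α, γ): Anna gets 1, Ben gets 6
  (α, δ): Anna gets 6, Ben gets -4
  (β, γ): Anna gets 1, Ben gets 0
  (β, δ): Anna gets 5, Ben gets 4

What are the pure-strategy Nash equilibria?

(α, γ): Anna gets 1 ≥ 1 from β, and Ben gets 6 ≥ -4 from δ — Nash equilibrium.
(α, δ): Ben prefers γ (6 > -4) — not an equilibrium.
(β, γ): Ben prefers δ (4 > 0) — not an equilibrium.
(β, δ): Anna prefers α (6 > 5) — not an equilibrium.

(α, γ)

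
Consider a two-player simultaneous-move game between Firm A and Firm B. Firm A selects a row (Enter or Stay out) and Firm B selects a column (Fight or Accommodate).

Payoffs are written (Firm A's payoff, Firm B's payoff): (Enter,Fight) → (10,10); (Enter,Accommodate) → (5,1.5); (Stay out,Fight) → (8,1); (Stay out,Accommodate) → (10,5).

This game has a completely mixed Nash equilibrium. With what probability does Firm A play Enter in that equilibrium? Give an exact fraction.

Let x be the probability that Firm A plays Enter. In a completely mixed equilibrium, Firm B must be indifferent between Fight and Accommodate.
Firm B's expected payoff from Fight is 10x + (1−x); from Accommodate it is 1.5x + 5(1−x).
Setting these equal: 9x + 1 = −3.5x + 5, so x = 8/25.

8/25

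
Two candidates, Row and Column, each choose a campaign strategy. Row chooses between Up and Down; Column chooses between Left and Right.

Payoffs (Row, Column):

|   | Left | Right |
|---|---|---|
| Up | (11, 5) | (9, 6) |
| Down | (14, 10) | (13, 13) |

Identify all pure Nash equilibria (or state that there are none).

(Up, Left): Row prefers Down (14 > 11); Column prefers Right (6 > 5) — not an equilibrium.
(Up, Right): Row prefers Down (13 > 9) — not an equilibrium.
(Down, Left): Column prefers Right (13 > 10) — not an equilibrium.
(Down, Right): Row gets 13 ≥ 9 from Up, and Column gets 13 ≥ 10 from Left — Nash equilibrium.

(Down, Right)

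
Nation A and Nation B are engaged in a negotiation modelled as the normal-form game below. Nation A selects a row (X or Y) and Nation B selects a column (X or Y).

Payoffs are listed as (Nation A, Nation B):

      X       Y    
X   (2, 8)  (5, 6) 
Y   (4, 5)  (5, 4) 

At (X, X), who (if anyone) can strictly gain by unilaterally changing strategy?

Nation A at (X, X) earns 2; deviating to Y yields 4 — a strict improvement.
Nation B earns 8; deviating to Y yields 6 — not better.
Only Nation A has a strictly profitable deviation.

Nation A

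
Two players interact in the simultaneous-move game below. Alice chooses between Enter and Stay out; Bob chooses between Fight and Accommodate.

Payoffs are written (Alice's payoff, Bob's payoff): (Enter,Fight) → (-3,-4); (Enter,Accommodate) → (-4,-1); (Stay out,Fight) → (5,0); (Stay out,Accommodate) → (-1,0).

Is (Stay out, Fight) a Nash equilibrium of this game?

Yes

At (Stay out, Fight), Alice earns 5; switching to Enter would give -3, so Alice has no profitable deviation.
Bob earns 0; switching to Accommodate would give 0, so Bob has no profitable deviation.
Neither player can gain by a unilateral deviation, so this profile is a Nash equilibrium.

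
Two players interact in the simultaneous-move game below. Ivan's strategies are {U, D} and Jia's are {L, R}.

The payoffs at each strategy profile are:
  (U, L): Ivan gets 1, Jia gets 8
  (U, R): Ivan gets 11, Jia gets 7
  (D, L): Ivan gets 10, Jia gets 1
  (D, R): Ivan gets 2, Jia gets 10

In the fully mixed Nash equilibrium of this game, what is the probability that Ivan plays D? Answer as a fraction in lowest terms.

Let p be the probability that Ivan plays U. In a completely mixed equilibrium, Jia must be indifferent between L and R.
Jia's expected payoff from L is 8p + (1−p); from R it is 7p + 10(1−p).
Setting these equal: 7p + 1 = −3p + 10, so p = 9/10.
Therefore Ivan plays D with probability 1 − 9/10 = 1/10.

1/10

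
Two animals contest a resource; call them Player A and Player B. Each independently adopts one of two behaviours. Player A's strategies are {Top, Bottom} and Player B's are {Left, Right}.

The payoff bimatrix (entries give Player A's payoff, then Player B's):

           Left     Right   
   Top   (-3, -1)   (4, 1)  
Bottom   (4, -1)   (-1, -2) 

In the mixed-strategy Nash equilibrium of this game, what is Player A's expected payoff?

First find y, the probability Player B plays Left, from Player A's indifference between Top and Bottom: −3y + 4(1−y) = 4y − (1−y), giving y = 5/12.
Since Player A is indifferent in equilibrium, Player A's expected payoff equals the payoff from either row against (5/12, 7/12). Using Top: −3(5/12) + 4(7/12) = 13/12.

13/12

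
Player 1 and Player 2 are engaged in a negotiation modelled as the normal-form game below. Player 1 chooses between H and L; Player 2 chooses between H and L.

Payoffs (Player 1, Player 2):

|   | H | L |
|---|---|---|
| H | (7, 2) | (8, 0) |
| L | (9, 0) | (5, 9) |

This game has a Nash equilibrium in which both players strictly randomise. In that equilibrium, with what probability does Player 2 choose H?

3/5

Let c be the probability that Player 2 plays H. In a completely mixed equilibrium, Player 1 must be indifferent between H and L.
Player 1's expected payoff from H is 7c + 8(1−c); from L it is 9c + 5(1−c).
Setting these equal: −c + 8 = 4c + 5, so c = 3/5.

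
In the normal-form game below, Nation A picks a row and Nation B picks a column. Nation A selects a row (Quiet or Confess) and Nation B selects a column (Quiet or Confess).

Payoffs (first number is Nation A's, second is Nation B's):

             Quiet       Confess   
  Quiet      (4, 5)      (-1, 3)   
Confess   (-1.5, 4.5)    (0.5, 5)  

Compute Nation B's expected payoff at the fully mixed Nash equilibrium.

First find x, the probability Nation A plays Quiet, from Nation B's indifference between Quiet and Confess: 5x + 4.5(1−x) = 3x + 5(1−x), giving x = 1/5.
Since Nation B is indifferent in equilibrium, Nation B's expected payoff equals the payoff from either column against (1/5, 4/5). Using Quiet: 5(1/5) + 4.5(4/5) = 23/5.

23/5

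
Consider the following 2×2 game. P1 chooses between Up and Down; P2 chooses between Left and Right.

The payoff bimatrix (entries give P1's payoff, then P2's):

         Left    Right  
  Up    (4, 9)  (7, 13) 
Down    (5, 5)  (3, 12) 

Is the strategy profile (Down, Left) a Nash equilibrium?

At (Down, Left), P1 earns 5; switching to Up would give 4, so P1 has no profitable deviation.
P2 earns 5; switching to Right would give 12, so P2 would deviate.
Since at least one player can profitably deviate, this is not a Nash equilibrium.

No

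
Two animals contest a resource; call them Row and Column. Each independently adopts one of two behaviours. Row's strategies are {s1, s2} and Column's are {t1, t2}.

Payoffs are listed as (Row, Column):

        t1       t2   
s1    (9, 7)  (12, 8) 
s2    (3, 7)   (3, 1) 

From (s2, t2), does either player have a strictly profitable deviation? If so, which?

Row at (s2, t2) earns 3; deviating to s1 yields 12 — a strict improvement.
Column earns 1; deviating to t1 yields 7 — a strict improvement.
Both Row and Column have strictly profitable deviations.

Both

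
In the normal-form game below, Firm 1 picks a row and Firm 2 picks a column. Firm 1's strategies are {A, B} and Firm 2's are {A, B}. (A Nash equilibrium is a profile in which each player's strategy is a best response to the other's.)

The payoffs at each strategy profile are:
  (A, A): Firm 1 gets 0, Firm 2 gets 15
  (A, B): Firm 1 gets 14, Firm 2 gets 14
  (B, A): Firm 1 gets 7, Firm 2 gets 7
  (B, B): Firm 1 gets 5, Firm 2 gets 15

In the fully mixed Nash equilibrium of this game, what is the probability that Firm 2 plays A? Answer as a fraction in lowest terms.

9/16

Let y be the probability that Firm 2 plays A. In a completely mixed equilibrium, Firm 1 must be indifferent between A and B.
Firm 1's expected payoff from A is 14(1−y); from B it is 7y + 5(1−y).
Setting these equal: −14y + 14 = 2y + 5, so y = 9/16.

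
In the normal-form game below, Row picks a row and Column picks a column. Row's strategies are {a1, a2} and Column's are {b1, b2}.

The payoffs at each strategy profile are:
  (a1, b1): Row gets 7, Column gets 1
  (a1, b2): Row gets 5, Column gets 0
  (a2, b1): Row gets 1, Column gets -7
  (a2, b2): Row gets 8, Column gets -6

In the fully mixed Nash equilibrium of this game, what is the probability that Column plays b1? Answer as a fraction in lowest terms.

Let q be the probability that Column plays b1. In a completely mixed equilibrium, Row must be indifferent between a1 and a2.
Row's expected payoff from a1 is 7q + 5(1−q); from a2 it is q + 8(1−q).
Setting these equal: 2q + 5 = −7q + 8, so q = 1/3.

1/3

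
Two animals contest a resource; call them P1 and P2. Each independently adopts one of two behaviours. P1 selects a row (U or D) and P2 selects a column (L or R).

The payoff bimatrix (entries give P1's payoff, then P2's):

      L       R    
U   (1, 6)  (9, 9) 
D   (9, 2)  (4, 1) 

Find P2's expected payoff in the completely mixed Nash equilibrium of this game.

First find p, the probability P1 plays U, from P2's indifference between L and R: 6p + 2(1−p) = 9p + (1−p), giving p = 1/4.
Since P2 is indifferent in equilibrium, P2's expected payoff equals the payoff from either column against (1/4, 3/4). Using L: 6(1/4) + 2(3/4) = 3.

3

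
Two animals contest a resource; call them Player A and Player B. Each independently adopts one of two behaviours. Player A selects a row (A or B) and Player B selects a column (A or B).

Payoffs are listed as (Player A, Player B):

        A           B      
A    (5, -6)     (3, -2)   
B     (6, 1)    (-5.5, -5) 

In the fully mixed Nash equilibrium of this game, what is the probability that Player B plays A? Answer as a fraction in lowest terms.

17/19

Let y be the probability that Player B plays A. In a completely mixed equilibrium, Player A must be indifferent between A and B.
Player A's expected payoff from A is 5y + 3(1−y); from B it is 6y − 5.5(1−y).
Setting these equal: 2y + 3 = 11.5y − 5.5, so y = 17/19.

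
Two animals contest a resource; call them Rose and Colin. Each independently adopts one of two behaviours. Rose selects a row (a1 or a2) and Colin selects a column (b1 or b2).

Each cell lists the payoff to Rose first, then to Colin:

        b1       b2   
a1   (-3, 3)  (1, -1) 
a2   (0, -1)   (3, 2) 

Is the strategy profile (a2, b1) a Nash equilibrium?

At (a2, b1), Rose earns 0; switching to a1 would give -3, so Rose has no profitable deviation.
Colin earns -1; switching to b2 would give 2, so Colin would deviate.
Since at least one player can profitably deviate, this is not a Nash equilibrium.

No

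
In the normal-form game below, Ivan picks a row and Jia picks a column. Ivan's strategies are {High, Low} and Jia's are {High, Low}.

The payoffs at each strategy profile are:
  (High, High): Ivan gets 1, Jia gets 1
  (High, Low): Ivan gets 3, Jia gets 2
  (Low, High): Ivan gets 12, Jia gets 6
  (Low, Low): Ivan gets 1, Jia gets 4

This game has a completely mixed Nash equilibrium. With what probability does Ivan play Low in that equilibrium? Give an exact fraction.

Let r be the probability that Ivan plays High. In a completely mixed equilibrium, Jia must be indifferent between High and Low.
Jia's expected payoff from High is r + 6(1−r); from Low it is 2r + 4(1−r).
Setting these equal: −5r + 6 = −2r + 4, so r = 2/3.
Therefore Ivan plays Low with probability 1 − 2/3 = 1/3.

1/3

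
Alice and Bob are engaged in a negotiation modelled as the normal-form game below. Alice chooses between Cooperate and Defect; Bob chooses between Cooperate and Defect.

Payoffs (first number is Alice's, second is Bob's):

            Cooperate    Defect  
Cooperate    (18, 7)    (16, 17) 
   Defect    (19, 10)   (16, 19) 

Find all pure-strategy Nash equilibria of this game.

(Cooperate, Cooperate): Alice prefers Defect (19 > 18); Bob prefers Defect (17 > 7) — not an equilibrium.
(Cooperate, Defect): Alice gets 16 ≥ 16 from Defect, and Bob gets 17 ≥ 7 from Cooperate — Nash equilibrium.
(Defect, Cooperate): Bob prefers Defect (19 > 10) — not an equilibrium.
(Defect, Defect): Alice gets 16 ≥ 16 from Cooperate, and Bob gets 19 ≥ 10 from Cooperate — Nash equilibrium.

(Cooperate, Defect) and (Defect, Defect)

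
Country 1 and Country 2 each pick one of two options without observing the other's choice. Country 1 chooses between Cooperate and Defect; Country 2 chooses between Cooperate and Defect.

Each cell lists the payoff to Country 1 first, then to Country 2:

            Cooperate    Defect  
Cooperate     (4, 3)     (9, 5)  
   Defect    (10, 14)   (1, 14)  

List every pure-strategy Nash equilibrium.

(Cooperate, Defect) and (Defect, Cooperate)

(Cooperate, Cooperate): Country 1 prefers Defect (10 > 4); Country 2 prefers Defect (5 > 3) — not an equilibrium.
(Cooperate, Defect): Country 1 gets 9 ≥ 1 from Defect, and Country 2 gets 5 ≥ 3 from Cooperate — Nash equilibrium.
(Defect, Cooperate): Country 1 gets 10 ≥ 4 from Cooperate, and Country 2 gets 14 ≥ 14 from Defect — Nash equilibrium.
(Defect, Defect): Country 1 prefers Cooperate (9 > 1) — not an equilibrium.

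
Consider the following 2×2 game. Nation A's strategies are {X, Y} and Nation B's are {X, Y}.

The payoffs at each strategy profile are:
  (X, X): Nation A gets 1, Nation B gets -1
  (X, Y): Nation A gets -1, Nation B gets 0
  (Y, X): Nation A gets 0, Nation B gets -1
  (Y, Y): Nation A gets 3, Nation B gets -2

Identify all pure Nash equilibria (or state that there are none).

none

(X, X): Nation B prefers Y (0 > -1) — not an equilibrium.
(X, Y): Nation A prefers Y (3 > -1) — not an equilibrium.
(Y, X): Nation A prefers X (1 > 0) — not an equilibrium.
(Y, Y): Nation B prefers X (-1 > -2) — not an equilibrium.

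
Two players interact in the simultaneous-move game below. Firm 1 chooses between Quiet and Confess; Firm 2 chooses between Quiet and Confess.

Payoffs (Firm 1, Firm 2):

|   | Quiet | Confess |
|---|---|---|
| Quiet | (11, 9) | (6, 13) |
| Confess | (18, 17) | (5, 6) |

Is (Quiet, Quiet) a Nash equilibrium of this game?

No

At (Quiet, Quiet), Firm 1 earns 11; switching to Confess would give 18, so Firm 1 would deviate.
Firm 2 earns 9; switching to Confess would give 13, so Firm 2 would deviate.
Since at least one player can profitably deviate, this is not a Nash equilibrium.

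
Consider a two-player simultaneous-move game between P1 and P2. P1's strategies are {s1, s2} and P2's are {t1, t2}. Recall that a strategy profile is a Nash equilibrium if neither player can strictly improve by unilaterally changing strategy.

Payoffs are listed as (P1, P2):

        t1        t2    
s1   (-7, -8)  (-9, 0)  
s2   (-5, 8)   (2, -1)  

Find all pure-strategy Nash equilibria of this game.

(s2, t1)

(s1, t1): P1 prefers s2 (-5 > -7); P2 prefers t2 (0 > -8) — not an equilibrium.
(s1, t2): P1 prefers s2 (2 > -9) — not an equilibrium.
(s2, t1): P1 gets -5 ≥ -7 from s1, and P2 gets 8 ≥ -1 from t2 — Nash equilibrium.
(s2, t2): P2 prefers t1 (8 > -1) — not an equilibrium.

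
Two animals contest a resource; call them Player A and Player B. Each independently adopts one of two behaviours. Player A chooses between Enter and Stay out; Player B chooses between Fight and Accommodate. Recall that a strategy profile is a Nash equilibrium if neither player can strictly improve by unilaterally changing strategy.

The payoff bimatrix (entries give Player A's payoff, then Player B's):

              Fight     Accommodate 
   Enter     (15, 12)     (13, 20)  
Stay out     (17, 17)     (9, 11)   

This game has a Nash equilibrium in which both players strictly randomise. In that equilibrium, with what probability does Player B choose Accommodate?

Let c be the probability that Player B plays Fight. In a completely mixed equilibrium, Player A must be indifferent between Enter and Stay out.
Player A's expected payoff from Enter is 15c + 13(1−c); from Stay out it is 17c + 9(1−c).
Setting these equal: 2c + 13 = 8c + 9, so c = 2/3.
Therefore Player B plays Accommodate with probability 1 − 2/3 = 1/3.

1/3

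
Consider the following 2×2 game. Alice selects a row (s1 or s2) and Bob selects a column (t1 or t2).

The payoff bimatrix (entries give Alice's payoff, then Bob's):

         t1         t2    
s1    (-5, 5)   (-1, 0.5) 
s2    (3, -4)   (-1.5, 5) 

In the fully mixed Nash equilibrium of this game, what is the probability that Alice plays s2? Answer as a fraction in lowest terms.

1/3

Let p be the probability that Alice plays s1. In a completely mixed equilibrium, Bob must be indifferent between t1 and t2.
Bob's expected payoff from t1 is 5p − 4(1−p); from t2 it is 0.5p + 5(1−p).
Setting these equal: 9p − 4 = −4.5p + 5, so p = 2/3.
Therefore Alice plays s2 with probability 1 − 2/3 = 1/3.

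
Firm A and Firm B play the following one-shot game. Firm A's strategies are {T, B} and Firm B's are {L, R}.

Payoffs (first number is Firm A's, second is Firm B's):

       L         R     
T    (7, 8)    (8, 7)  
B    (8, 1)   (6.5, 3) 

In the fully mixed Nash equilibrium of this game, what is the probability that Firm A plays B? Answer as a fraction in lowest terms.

1/3

Let r be the probability that Firm A plays T. In a completely mixed equilibrium, Firm B must be indifferent between L and R.
Firm B's expected payoff from L is 8r + (1−r); from R it is 7r + 3(1−r).
Setting these equal: 7r + 1 = 4r + 3, so r = 2/3.
Therefore Firm A plays B with probability 1 − 2/3 = 1/3.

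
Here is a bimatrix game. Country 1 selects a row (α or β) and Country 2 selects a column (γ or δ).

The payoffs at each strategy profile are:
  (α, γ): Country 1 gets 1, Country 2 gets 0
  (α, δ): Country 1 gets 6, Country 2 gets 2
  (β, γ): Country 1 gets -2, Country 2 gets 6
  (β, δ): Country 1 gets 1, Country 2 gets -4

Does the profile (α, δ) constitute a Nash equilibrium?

Yes

At (α, δ), Country 1 earns 6; switching to β would give 1, so Country 1 has no profitable deviation.
Country 2 earns 2; switching to γ would give 0, so Country 2 has no profitable deviation.
Neither player can gain by a unilateral deviation, so this profile is a Nash equilibrium.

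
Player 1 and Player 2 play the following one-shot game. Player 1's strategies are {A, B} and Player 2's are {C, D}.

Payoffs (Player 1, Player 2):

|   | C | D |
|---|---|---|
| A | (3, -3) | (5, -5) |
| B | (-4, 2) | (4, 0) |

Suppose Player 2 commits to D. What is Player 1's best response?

Against D, Player 1 earns 5 from A and 4 from B.
So A is the best response.

A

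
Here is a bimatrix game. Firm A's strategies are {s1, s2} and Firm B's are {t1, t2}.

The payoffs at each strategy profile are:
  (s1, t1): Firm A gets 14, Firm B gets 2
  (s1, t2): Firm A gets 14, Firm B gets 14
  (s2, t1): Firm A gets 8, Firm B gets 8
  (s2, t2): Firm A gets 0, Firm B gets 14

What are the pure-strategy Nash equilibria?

(s1, t2)

(s1, t1): Firm B prefers t2 (14 > 2) — not an equilibrium.
(s1, t2): Firm A gets 14 ≥ 0 from s2, and Firm B gets 14 ≥ 2 from t1 — Nash equilibrium.
(s2, t1): Firm A prefers s1 (14 > 8); Firm B prefers t2 (14 > 8) — not an equilibrium.
(s2, t2): Firm A prefers s1 (14 > 0) — not an equilibrium.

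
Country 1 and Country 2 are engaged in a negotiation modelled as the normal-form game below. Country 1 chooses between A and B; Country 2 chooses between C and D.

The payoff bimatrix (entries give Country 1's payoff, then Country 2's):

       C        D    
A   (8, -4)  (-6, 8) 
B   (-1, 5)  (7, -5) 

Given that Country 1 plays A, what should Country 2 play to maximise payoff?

Against A, Country 2 earns -4 from C and 8 from D.
So D is the best response.

D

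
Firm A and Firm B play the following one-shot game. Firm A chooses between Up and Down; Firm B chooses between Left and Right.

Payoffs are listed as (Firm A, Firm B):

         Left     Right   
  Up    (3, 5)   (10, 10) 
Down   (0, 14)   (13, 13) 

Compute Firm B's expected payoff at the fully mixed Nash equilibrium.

First find x, the probability Firm A plays Up, from Firm B's indifference between Left and Right: 5x + 14(1−x) = 10x + 13(1−x), giving x = 1/6.
Since Firm B is indifferent in equilibrium, Firm B's expected payoff equals the payoff from either column against (1/6, 5/6). Using Left: 5(1/6) + 14(5/6) = 25/2.

25/2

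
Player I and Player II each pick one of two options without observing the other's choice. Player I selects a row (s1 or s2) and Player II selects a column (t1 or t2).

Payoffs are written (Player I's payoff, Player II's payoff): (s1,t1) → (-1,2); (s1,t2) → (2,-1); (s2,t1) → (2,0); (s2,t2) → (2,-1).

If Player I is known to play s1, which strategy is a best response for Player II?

Against s1, Player II earns 2 from t1 and -1 from t2.
So t1 is the best response.

t1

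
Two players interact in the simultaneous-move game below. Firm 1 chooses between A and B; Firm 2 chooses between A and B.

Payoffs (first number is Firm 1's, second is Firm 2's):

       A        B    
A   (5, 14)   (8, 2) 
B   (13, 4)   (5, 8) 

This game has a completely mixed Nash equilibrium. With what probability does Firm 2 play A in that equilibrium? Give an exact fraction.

Let q be the probability that Firm 2 plays A. In a completely mixed equilibrium, Firm 1 must be indifferent between A and B.
Firm 1's expected payoff from A is 5q + 8(1−q); from B it is 13q + 5(1−q).
Setting these equal: −3q + 8 = 8q + 5, so q = 3/11.

3/11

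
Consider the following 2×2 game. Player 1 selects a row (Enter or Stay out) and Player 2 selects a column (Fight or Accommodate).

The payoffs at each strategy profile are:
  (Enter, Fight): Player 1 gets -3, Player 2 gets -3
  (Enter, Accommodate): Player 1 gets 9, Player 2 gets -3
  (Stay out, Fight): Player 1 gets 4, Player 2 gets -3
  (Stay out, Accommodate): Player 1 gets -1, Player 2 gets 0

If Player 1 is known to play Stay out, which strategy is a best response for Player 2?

Accommodate

Against Stay out, Player 2 earns -3 from Fight and 0 from Accommodate.
So Accommodate is the best response.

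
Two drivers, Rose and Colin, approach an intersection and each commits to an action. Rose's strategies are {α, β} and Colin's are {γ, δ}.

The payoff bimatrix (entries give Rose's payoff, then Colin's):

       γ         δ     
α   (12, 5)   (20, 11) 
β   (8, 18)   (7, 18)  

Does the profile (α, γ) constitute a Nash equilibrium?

At (α, γ), Rose earns 12; switching to β would give 8, so Rose has no profitable deviation.
Colin earns 5; switching to δ would give 11, so Colin would deviate.
Since at least one player can profitably deviate, this is not a Nash equilibrium.

No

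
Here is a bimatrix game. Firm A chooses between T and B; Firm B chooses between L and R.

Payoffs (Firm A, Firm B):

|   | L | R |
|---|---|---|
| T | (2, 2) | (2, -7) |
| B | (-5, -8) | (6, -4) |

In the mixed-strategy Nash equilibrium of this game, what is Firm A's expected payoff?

2

First find y, the probability Firm B plays L, from Firm A's indifference between T and B: 2y + 2(1−y) = −5y + 6(1−y), giving y = 4/11.
Since Firm A is indifferent in equilibrium, Firm A's expected payoff equals the payoff from either row against (4/11, 7/11). Using T: 2(4/11) + 2(7/11) = 2.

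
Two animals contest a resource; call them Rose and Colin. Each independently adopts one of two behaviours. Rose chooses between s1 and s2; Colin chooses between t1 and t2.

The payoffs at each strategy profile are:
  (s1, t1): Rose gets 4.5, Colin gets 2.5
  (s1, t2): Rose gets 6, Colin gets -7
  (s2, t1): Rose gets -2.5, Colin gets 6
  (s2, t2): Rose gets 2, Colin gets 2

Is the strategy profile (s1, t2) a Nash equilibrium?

At (s1, t2), Rose earns 6; switching to s2 would give 2, so Rose has no profitable deviation.
Colin earns -7; switching to t1 would give 2.5, so Colin would deviate.
Since at least one player can profitably deviate, this is not a Nash equilibrium.

No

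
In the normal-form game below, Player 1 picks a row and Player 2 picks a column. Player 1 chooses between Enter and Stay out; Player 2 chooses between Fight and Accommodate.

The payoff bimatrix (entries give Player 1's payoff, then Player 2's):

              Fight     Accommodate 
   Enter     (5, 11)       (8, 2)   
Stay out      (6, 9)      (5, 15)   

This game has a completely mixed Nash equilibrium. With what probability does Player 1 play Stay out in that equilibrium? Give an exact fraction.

3/5

Let x be the probability that Player 1 plays Enter. In a completely mixed equilibrium, Player 2 must be indifferent between Fight and Accommodate.
Player 2's expected payoff from Fight is 11x + 9(1−x); from Accommodate it is 2x + 15(1−x).
Setting these equal: 2x + 9 = −13x + 15, so x = 2/5.
Therefore Player 1 plays Stay out with probability 1 − 2/5 = 3/5.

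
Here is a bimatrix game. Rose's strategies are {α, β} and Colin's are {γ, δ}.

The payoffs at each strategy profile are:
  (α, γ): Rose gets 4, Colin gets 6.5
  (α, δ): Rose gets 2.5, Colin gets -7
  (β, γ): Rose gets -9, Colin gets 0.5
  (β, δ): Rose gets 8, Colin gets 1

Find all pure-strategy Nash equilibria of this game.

(α, γ): Rose gets 4 ≥ -9 from β, and Colin gets 6.5 ≥ -7 from δ — Nash equilibrium.
(α, δ): Rose prefers β (8 > 2.5); Colin prefers γ (6.5 > -7) — not an equilibrium.
(β, γ): Rose prefers α (4 > -9); Colin prefers δ (1 > 0.5) — not an equilibrium.
(β, δ): Rose gets 8 ≥ 2.5 from α, and Colin gets 1 ≥ 0.5 from γ — Nash equilibrium.

(α, γ) and (β, δ)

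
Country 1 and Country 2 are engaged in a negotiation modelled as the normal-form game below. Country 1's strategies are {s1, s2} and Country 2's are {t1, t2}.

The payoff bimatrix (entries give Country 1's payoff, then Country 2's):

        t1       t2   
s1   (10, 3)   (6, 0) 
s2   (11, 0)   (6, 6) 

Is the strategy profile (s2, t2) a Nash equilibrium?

At (s2, t2), Country 1 earns 6; switching to s1 would give 6, so Country 1 has no profitable deviation.
Country 2 earns 6; switching to t1 would give 0, so Country 2 has no profitable deviation.
Neither player can gain by a unilateral deviation, so this profile is a Nash equilibrium.

Yes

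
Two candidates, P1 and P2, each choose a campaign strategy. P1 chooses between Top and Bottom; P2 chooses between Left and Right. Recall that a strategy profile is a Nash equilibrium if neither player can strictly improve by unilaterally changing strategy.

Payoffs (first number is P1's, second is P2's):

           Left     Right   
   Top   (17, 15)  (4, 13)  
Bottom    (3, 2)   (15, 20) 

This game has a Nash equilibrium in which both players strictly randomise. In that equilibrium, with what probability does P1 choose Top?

Let p be the probability that P1 plays Top. In a completely mixed equilibrium, P2 must be indifferent between Left and Right.
P2's expected payoff from Left is 15p + 2(1−p); from Right it is 13p + 20(1−p).
Setting these equal: 13p + 2 = −7p + 20, so p = 9/10.

9/10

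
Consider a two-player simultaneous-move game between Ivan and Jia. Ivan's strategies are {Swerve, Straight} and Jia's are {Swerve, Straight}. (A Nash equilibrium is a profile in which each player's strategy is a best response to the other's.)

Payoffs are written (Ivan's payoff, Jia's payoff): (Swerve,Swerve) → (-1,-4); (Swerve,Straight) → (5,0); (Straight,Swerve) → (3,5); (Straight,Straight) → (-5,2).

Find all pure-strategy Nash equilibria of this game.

(Swerve, Straight) and (Straight, Swerve)

(Swerve, Swerve): Ivan prefers Straight (3 > -1); Jia prefers Straight (0 > -4) — not an equilibrium.
(Swerve, Straight): Ivan gets 5 ≥ -5 from Straight, and Jia gets 0 ≥ -4 from Swerve — Nash equilibrium.
(Straight, Swerve): Ivan gets 3 ≥ -1 from Swerve, and Jia gets 5 ≥ 2 from Straight — Nash equilibrium.
(Straight, Straight): Ivan prefers Swerve (5 > -5); Jia prefers Swerve (5 > 2) — not an equilibrium.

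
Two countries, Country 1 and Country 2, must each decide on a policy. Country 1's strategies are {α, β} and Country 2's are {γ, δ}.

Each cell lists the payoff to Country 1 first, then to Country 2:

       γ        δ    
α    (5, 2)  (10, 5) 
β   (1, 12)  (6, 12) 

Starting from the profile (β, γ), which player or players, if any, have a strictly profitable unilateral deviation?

Country 1 at (β, γ) earns 1; deviating to α yields 5 — a strict improvement.
Country 2 earns 12; deviating to δ yields 12 — not better.
Only Country 1 has a strictly profitable deviation.

Country 1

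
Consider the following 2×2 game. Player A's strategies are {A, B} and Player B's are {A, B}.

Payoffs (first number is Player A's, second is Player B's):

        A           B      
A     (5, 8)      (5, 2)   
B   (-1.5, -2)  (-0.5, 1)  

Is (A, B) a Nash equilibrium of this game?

No

At (A, B), Player A earns 5; switching to B would give -0.5, so Player A has no profitable deviation.
Player B earns 2; switching to A would give 8, so Player B would deviate.
Since at least one player can profitably deviate, this is not a Nash equilibrium.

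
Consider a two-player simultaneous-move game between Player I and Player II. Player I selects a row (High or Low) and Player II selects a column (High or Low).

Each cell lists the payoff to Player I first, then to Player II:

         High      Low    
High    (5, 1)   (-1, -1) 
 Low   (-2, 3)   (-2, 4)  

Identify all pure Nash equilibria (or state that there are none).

(High, High): Player I gets 5 ≥ -2 from Low, and Player II gets 1 ≥ -1 from Low — Nash equilibrium.
(High, Low): Player II prefers High (1 > -1) — not an equilibrium.
(Low, High): Player I prefers High (5 > -2); Player II prefers Low (4 > 3) — not an equilibrium.
(Low, Low): Player I prefers High (-1 > -2) — not an equilibrium.

(High, High)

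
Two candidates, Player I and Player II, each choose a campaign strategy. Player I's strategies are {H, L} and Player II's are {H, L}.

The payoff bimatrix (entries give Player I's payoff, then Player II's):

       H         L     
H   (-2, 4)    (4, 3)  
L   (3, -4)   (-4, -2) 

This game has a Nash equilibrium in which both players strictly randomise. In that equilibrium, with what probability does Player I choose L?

1/3

Let r be the probability that Player I plays H. In a completely mixed equilibrium, Player II must be indifferent between H and L.
Player II's expected payoff from H is 4r − 4(1−r); from L it is 3r − 2(1−r).
Setting these equal: 8r − 4 = 5r − 2, so r = 2/3.
Therefore Player I plays L with probability 1 − 2/3 = 1/3.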